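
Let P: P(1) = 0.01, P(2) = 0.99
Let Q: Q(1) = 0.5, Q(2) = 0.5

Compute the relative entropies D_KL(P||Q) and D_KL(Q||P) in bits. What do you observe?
D_KL(P||Q) = 0.9192 bits, D_KL(Q||P) = 2.3292 bits. The two directions give different values (D_KL(Q||P) exceeds D_KL(P||Q) by 1.4100 bits): KL divergence is asymmetric.

D_KL(P||Q) = Σ P(x) log₂(P(x)/Q(x))

Computing term by term:
  P(1)·log₂(P(1)/Q(1)) = 0.01·log₂(0.01/0.5) = -0.05644
  P(2)·log₂(P(2)/Q(2)) = 0.99·log₂(0.99/0.5) = 0.97565

D_KL(P||Q) = -0.05644 + 0.97565 = 0.91921 ≈ 0.9192 bits

D_KL(Q||P) = Σ Q(x) log₂(Q(x)/P(x))

Computing term by term:
  Q(1)·log₂(Q(1)/P(1)) = 0.5·log₂(0.5/0.01) = 2.82193
  Q(2)·log₂(Q(2)/P(2)) = 0.5·log₂(0.5/0.99) = -0.49275

D_KL(Q||P) = 2.82193 - 0.49275 = 2.32918 ≈ 2.3292 bits

These are NOT equal (difference: 1.4100 bits). KL divergence is asymmetric: D_KL(P||Q) ≠ D_KL(Q||P) in general.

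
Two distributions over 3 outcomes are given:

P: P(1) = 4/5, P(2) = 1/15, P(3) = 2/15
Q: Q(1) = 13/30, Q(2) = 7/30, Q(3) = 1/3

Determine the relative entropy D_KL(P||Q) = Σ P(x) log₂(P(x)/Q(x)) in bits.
0.4109 bits

D_KL(P||Q) = Σ P(x) log₂(P(x)/Q(x))

Computing term by term:
  P(1)·log₂(P(1)/Q(1)) = (4/5)·log₂((4/5)/(13/30)) = 0.70762
  P(2)·log₂(P(2)/Q(2)) = (1/15)·log₂((1/15)/(7/30)) = -0.12049
  P(3)·log₂(P(3)/Q(3)) = (2/15)·log₂((2/15)/(1/3)) = -0.17626

D_KL(P||Q) = 0.70762 - 0.12049 - 0.17626 = 0.41087 ≈ 0.4109 bits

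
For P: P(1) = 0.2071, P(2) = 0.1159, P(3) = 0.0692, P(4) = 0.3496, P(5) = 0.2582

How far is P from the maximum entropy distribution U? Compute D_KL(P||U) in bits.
0.1901 bits

U(i) = 1/5 for all i

D_KL(P||U) = Σ P(x) log₂(P(x) / (1/5))
           = Σ P(x) log₂(P(x)) + log₂(5)
           = log₂(5) - H(P)

H(P) = -Σ P(x) log₂(P(x)):
  -P(1)·log₂(P(1)) = -(0.2071)·log₂(0.2071) = 0.47045
  -P(2)·log₂(P(2)) = -(0.1159)·log₂(0.1159) = 0.36034
  -P(3)·log₂(P(3)) = -(0.0692)·log₂(0.0692) = 0.26663
  -P(4)·log₂(P(4)) = -(0.3496)·log₂(0.3496) = 0.53007
  -P(5)·log₂(P(5)) = -(0.2582)·log₂(0.2582) = 0.50438
H(P) = 0.47045 + 0.36034 + 0.26663 + 0.53007 + 0.50438 = 2.13187 bits

log₂(5) = 2.32193 bits

D_KL(P||U) = 2.32193 - 2.13187 = 0.19006 ≈ 0.1901 bits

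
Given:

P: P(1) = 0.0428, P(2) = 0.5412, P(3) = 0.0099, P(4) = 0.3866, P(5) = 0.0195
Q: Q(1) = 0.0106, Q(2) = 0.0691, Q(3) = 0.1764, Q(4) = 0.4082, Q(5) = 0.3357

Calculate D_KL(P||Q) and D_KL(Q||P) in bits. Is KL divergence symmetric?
D_KL(P||Q) = 1.5417 bits, D_KL(Q||P) = 1.9167 bits. No, KL divergence is not symmetric.

D_KL(P||Q) = Σ P(x) log₂(P(x)/Q(x))

Computing term by term:
  P(1)·log₂(P(1)/Q(1)) = 0.0428·log₂(0.0428/0.0106) = 0.08618
  P(2)·log₂(P(2)/Q(2)) = 0.5412·log₂(0.5412/0.0691) = 1.60704
  P(3)·log₂(P(3)/Q(3)) = 0.0099·log₂(0.0099/0.1764) = -0.04114
  P(4)·log₂(P(4)/Q(4)) = 0.3866·log₂(0.3866/0.4082) = -0.03032
  P(5)·log₂(P(5)/Q(5)) = 0.0195·log₂(0.0195/0.3357) = -0.08006

D_KL(P||Q) = 0.08618 + 1.60704 - 0.04114 - 0.03032 - 0.08006 = 1.54170 ≈ 1.5417 bits

D_KL(Q||P) = Σ Q(x) log₂(Q(x)/P(x))

Computing term by term:
  Q(1)·log₂(Q(1)/P(1)) = 0.0106·log₂(0.0106/0.0428) = -0.02134
  Q(2)·log₂(Q(2)/P(2)) = 0.0691·log₂(0.0691/0.5412) = -0.20519
  Q(3)·log₂(Q(3)/P(3)) = 0.1764·log₂(0.1764/0.0099) = 0.73299
  Q(4)·log₂(Q(4)/P(4)) = 0.4082·log₂(0.4082/0.3866) = 0.03202
  Q(5)·log₂(Q(5)/P(5)) = 0.3357·log₂(0.3357/0.0195) = 1.37826

D_KL(Q||P) = -0.02134 - 0.20519 + 0.73299 + 0.03202 + 1.37826 = 1.91674 ≈ 1.9167 bits

These are NOT equal (difference: 0.3750 bits). KL divergence is asymmetric: D_KL(P||Q) ≠ D_KL(Q||P) in general.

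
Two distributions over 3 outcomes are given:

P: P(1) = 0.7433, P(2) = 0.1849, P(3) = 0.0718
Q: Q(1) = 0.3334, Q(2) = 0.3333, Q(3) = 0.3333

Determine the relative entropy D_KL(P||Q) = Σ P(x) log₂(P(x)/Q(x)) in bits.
0.5436 bits

D_KL(P||Q) = Σ P(x) log₂(P(x)/Q(x))

Computing term by term:
  P(1)·log₂(P(1)/Q(1)) = 0.7433·log₂(0.7433/0.3334) = 0.85977
  P(2)·log₂(P(2)/Q(2)) = 0.1849·log₂(0.1849/0.3333) = -0.15718
  P(3)·log₂(P(3)/Q(3)) = 0.0718·log₂(0.0718/0.3333) = -0.15902

D_KL(P||Q) = 0.85977 - 0.15718 - 0.15902 = 0.54357 ≈ 0.5436 bits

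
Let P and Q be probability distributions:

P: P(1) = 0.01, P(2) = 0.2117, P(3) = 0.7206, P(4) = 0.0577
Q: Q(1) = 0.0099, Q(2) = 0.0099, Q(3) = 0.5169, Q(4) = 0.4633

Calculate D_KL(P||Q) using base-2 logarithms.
1.1075 bits

D_KL(P||Q) = Σ P(x) log₂(P(x)/Q(x))

Computing term by term:
  P(1)·log₂(P(1)/Q(1)) = 0.01·log₂(0.01/0.0099) = 0.00014
  P(2)·log₂(P(2)/Q(2)) = 0.2117·log₂(0.2117/0.0099) = 0.93539
  P(3)·log₂(P(3)/Q(3)) = 0.7206·log₂(0.7206/0.5169) = 0.34539
  P(4)·log₂(P(4)/Q(4)) = 0.0577·log₂(0.0577/0.4633) = -0.17341

D_KL(P||Q) = 0.00014 + 0.93539 + 0.34539 - 0.17341 = 1.10751 ≈ 1.1075 bits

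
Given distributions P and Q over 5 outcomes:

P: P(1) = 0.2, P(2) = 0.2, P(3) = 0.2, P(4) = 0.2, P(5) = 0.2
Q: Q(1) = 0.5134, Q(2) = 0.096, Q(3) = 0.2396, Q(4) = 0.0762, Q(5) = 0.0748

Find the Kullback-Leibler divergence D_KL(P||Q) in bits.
0.4498 bits

D_KL(P||Q) = Σ P(x) log₂(P(x)/Q(x))

Computing term by term:
  P(1)·log₂(P(1)/Q(1)) = 0.2·log₂(0.2/0.5134) = -0.27202
  P(2)·log₂(P(2)/Q(2)) = 0.2·log₂(0.2/0.096) = 0.21178
  P(3)·log₂(P(3)/Q(3)) = 0.2·log₂(0.2/0.2396) = -0.05213
  P(4)·log₂(P(4)/Q(4)) = 0.2·log₂(0.2/0.0762) = 0.27843
  P(5)·log₂(P(5)/Q(5)) = 0.2·log₂(0.2/0.0748) = 0.28378

D_KL(P||Q) = -0.27202 + 0.21178 - 0.05213 + 0.27843 + 0.28378 = 0.44984 ≈ 0.4498 bits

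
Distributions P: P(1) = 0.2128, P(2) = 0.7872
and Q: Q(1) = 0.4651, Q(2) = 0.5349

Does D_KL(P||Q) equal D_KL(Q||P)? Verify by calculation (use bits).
D_KL(P||Q) = 0.1988 bits, D_KL(Q||P) = 0.2265 bits. No — D_KL(P||Q) ≠ D_KL(Q||P) for this pair.

D_KL(P||Q) = Σ P(x) log₂(P(x)/Q(x))

Computing term by term:
  P(1)·log₂(P(1)/Q(1)) = 0.2128·log₂(0.2128/0.4651) = -0.24005
  P(2)·log₂(P(2)/Q(2)) = 0.7872·log₂(0.7872/0.5349) = 0.43883

D_KL(P||Q) = -0.24005 + 0.43883 = 0.19878 ≈ 0.1988 bits

D_KL(Q||P) = Σ Q(x) log₂(Q(x)/P(x))

Computing term by term:
  Q(1)·log₂(Q(1)/P(1)) = 0.4651·log₂(0.4651/0.2128) = 0.52465
  Q(2)·log₂(Q(2)/P(2)) = 0.5349·log₂(0.5349/0.7872) = -0.29819

D_KL(Q||P) = 0.52465 - 0.29819 = 0.22646 ≈ 0.2265 bits

These are NOT equal (difference: 0.0277 bits). KL divergence is asymmetric: D_KL(P||Q) ≠ D_KL(Q||P) in general.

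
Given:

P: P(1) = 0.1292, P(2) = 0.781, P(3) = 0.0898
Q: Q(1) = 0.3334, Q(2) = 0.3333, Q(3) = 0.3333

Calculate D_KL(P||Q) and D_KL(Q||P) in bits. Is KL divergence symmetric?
D_KL(P||Q) = 0.6129 bits, D_KL(Q||P) = 0.6771 bits. No, KL divergence is not symmetric.

D_KL(P||Q) = Σ P(x) log₂(P(x)/Q(x))

Computing term by term:
  P(1)·log₂(P(1)/Q(1)) = 0.1292·log₂(0.1292/0.3334) = -0.17670
  P(2)·log₂(P(2)/Q(2)) = 0.781·log₂(0.781/0.3333) = 0.95946
  P(3)·log₂(P(3)/Q(3)) = 0.0898·log₂(0.0898/0.3333) = -0.16990

D_KL(P||Q) = -0.17670 + 0.95946 - 0.16990 = 0.61286 ≈ 0.6129 bits

D_KL(Q||P) = Σ Q(x) log₂(Q(x)/P(x))

Computing term by term:
  Q(1)·log₂(Q(1)/P(1)) = 0.3334·log₂(0.3334/0.1292) = 0.45597
  Q(2)·log₂(Q(2)/P(2)) = 0.3333·log₂(0.3333/0.781) = -0.40946
  Q(3)·log₂(Q(3)/P(3)) = 0.3333·log₂(0.3333/0.0898) = 0.63061

D_KL(Q||P) = 0.45597 - 0.40946 + 0.63061 = 0.67712 ≈ 0.6771 bits

These are NOT equal (difference: 0.0642 bits). KL divergence is asymmetric: D_KL(P||Q) ≠ D_KL(Q||P) in general.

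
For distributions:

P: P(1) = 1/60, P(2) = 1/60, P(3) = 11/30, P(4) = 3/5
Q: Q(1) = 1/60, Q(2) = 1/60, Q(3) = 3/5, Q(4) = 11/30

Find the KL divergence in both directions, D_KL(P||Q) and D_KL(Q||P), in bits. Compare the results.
D_KL(P||Q) = 0.1658 bits, D_KL(Q||P) = 0.1658 bits. The two directions give exactly the same value for this pair.

D_KL(P||Q) = Σ P(x) log₂(P(x)/Q(x))

Computing term by term:
  P(1)·log₂(P(1)/Q(1)) = (1/60)·log₂((1/60)/(1/60)) = 0.00000
  P(2)·log₂(P(2)/Q(2)) = (1/60)·log₂((1/60)/(1/60)) = 0.00000
  P(3)·log₂(P(3)/Q(3)) = (11/30)·log₂((11/30)/(3/5)) = -0.26051
  P(4)·log₂(P(4)/Q(4)) = (3/5)·log₂((3/5)/(11/30)) = 0.42630

D_KL(P||Q) = 0.00000 + 0.00000 - 0.26051 + 0.42630 = 0.16579 ≈ 0.1658 bits

D_KL(Q||P) = Σ Q(x) log₂(Q(x)/P(x))

Computing term by term:
  Q(1)·log₂(Q(1)/P(1)) = (1/60)·log₂((1/60)/(1/60)) = 0.00000
  Q(2)·log₂(Q(2)/P(2)) = (1/60)·log₂((1/60)/(1/60)) = 0.00000
  Q(3)·log₂(Q(3)/P(3)) = (3/5)·log₂((3/5)/(11/30)) = 0.42630
  Q(4)·log₂(Q(4)/P(4)) = (11/30)·log₂((11/30)/(3/5)) = -0.26051

D_KL(Q||P) = 0.00000 + 0.00000 + 0.42630 - 0.26051 = 0.16579 ≈ 0.1658 bits

These ARE equal here. Q is P with outcomes relabeled (Q(3) = P(4), Q(4) = P(3)) by a relabeling that is its own inverse, so the two sums contain exactly the same terms in a different order. This is a special case — KL divergence is not symmetric in general: D_KL(P||Q) ≠ D_KL(Q||P) for most P, Q.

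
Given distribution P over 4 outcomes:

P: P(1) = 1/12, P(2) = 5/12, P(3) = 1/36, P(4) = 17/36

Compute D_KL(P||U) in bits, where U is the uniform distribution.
0.5202 bits

U(i) = 1/4 for all i

D_KL(P||U) = Σ P(x) log₂(P(x) / (1/4))
           = Σ P(x) log₂(P(x)) + log₂(4)
           = log₂(4) - H(P)

H(P) = -Σ P(x) log₂(P(x)):
  -P(1)·log₂(P(1)) = -(1/12)·log₂(1/12) = 0.29875
  -P(2)·log₂(P(2)) = -(5/12)·log₂(5/12) = 0.52626
  -P(3)·log₂(P(3)) = -(1/36)·log₂(1/36) = 0.14361
  -P(4)·log₂(P(4)) = -(17/36)·log₂(17/36) = 0.51116
H(P) = 0.29875 + 0.52626 + 0.14361 + 0.51116 = 1.47978 bits

log₂(4) = 2.00000 bits

D_KL(P||U) = 2.00000 - 1.47978 = 0.52022 ≈ 0.5202 bits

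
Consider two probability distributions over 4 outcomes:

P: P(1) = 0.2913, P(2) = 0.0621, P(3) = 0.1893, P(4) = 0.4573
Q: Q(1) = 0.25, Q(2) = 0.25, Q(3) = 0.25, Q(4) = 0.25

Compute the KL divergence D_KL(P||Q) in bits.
0.2619 bits

D_KL(P||Q) = Σ P(x) log₂(P(x)/Q(x))

Computing term by term:
  P(1)·log₂(P(1)/Q(1)) = 0.2913·log₂(0.2913/0.25) = 0.06425
  P(2)·log₂(P(2)/Q(2)) = 0.0621·log₂(0.0621/0.25) = -0.12478
  P(3)·log₂(P(3)/Q(3)) = 0.1893·log₂(0.1893/0.25) = -0.07596
  P(4)·log₂(P(4)/Q(4)) = 0.4573·log₂(0.4573/0.25) = 0.39841

D_KL(P||Q) = 0.06425 - 0.12478 - 0.07596 + 0.39841 = 0.26192 ≈ 0.2619 bits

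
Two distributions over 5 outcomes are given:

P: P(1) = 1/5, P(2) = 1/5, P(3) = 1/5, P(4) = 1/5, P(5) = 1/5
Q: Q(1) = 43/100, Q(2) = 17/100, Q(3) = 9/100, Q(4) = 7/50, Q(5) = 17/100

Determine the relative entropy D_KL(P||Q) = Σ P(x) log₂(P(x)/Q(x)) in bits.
0.2062 bits

D_KL(P||Q) = Σ P(x) log₂(P(x)/Q(x))

Computing term by term:
  P(1)·log₂(P(1)/Q(1)) = (1/5)·log₂((1/5)/(43/100)) = -0.22087
  P(2)·log₂(P(2)/Q(2)) = (1/5)·log₂((1/5)/(17/100)) = 0.04689
  P(3)·log₂(P(3)/Q(3)) = (1/5)·log₂((1/5)/(9/100)) = 0.23040
  P(4)·log₂(P(4)/Q(4)) = (1/5)·log₂((1/5)/(7/50)) = 0.10291
  P(5)·log₂(P(5)/Q(5)) = (1/5)·log₂((1/5)/(17/100)) = 0.04689

D_KL(P||Q) = -0.22087 + 0.04689 + 0.23040 + 0.10291 + 0.04689 = 0.20622 ≈ 0.2062 bits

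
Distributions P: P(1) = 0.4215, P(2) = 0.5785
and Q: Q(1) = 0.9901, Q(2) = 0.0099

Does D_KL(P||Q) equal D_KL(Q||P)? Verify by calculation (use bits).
D_KL(P||Q) = 2.8758 bits, D_KL(Q||P) = 1.1617 bits. No — D_KL(P||Q) ≠ D_KL(Q||P) for this pair.

D_KL(P||Q) = Σ P(x) log₂(P(x)/Q(x))

Computing term by term:
  P(1)·log₂(P(1)/Q(1)) = 0.4215·log₂(0.4215/0.9901) = -0.51931
  P(2)·log₂(P(2)/Q(2)) = 0.5785·log₂(0.5785/0.0099) = 3.39507

D_KL(P||Q) = -0.51931 + 3.39507 = 2.87576 ≈ 2.8758 bits

D_KL(Q||P) = Σ Q(x) log₂(Q(x)/P(x))

Computing term by term:
  Q(1)·log₂(Q(1)/P(1)) = 0.9901·log₂(0.9901/0.4215) = 1.21984
  Q(2)·log₂(Q(2)/P(2)) = 0.0099·log₂(0.0099/0.5785) = -0.05810

D_KL(Q||P) = 1.21984 - 0.05810 = 1.16174 ≈ 1.1617 bits

These are NOT equal (difference: 1.7141 bits). KL divergence is asymmetric: D_KL(P||Q) ≠ D_KL(Q||P) in general.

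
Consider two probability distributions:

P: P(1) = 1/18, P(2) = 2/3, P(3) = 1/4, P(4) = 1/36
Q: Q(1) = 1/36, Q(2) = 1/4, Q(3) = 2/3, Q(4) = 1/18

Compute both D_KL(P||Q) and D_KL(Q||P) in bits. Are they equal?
D_KL(P||Q) = 0.6174 bits, D_KL(Q||P) = 0.6174 bits. Yes, in this case they are equal (although KL divergence is not symmetric in general).

D_KL(P||Q) = Σ P(x) log₂(P(x)/Q(x))

Computing term by term:
  P(1)·log₂(P(1)/Q(1)) = (1/18)·log₂((1/18)/(1/36)) = 0.05556
  P(2)·log₂(P(2)/Q(2)) = (2/3)·log₂((2/3)/(1/4)) = 0.94336
  P(3)·log₂(P(3)/Q(3)) = (1/4)·log₂((1/4)/(2/3)) = -0.35376
  P(4)·log₂(P(4)/Q(4)) = (1/36)·log₂((1/36)/(1/18)) = -0.02778

D_KL(P||Q) = 0.05556 + 0.94336 - 0.35376 - 0.02778 = 0.61738 ≈ 0.6174 bits

D_KL(Q||P) = Σ Q(x) log₂(Q(x)/P(x))

Computing term by term:
  Q(1)·log₂(Q(1)/P(1)) = (1/36)·log₂((1/36)/(1/18)) = -0.02778
  Q(2)·log₂(Q(2)/P(2)) = (1/4)·log₂((1/4)/(2/3)) = -0.35376
  Q(3)·log₂(Q(3)/P(3)) = (2/3)·log₂((2/3)/(1/4)) = 0.94336
  Q(4)·log₂(Q(4)/P(4)) = (1/18)·log₂((1/18)/(1/36)) = 0.05556

D_KL(Q||P) = -0.02778 - 0.35376 + 0.94336 + 0.05556 = 0.61738 ≈ 0.6174 bits

These ARE equal here. Q is P with outcomes relabeled (Q(1) = P(4), Q(2) = P(3), Q(3) = P(2), Q(4) = P(1)) by a relabeling that is its own inverse, so the two sums contain exactly the same terms in a different order. This is a special case — KL divergence is not symmetric in general: D_KL(P||Q) ≠ D_KL(Q||P) for most P, Q.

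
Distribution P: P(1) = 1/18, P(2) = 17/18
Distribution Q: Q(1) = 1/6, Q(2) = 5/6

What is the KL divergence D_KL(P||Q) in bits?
0.0825 bits

D_KL(P||Q) = Σ P(x) log₂(P(x)/Q(x))

Computing term by term:
  P(1)·log₂(P(1)/Q(1)) = (1/18)·log₂((1/18)/(1/6)) = -0.08805
  P(2)·log₂(P(2)/Q(2)) = (17/18)·log₂((17/18)/(5/6)) = 0.17054

D_KL(P||Q) = -0.08805 + 0.17054 = 0.08249 ≈ 0.0825 bits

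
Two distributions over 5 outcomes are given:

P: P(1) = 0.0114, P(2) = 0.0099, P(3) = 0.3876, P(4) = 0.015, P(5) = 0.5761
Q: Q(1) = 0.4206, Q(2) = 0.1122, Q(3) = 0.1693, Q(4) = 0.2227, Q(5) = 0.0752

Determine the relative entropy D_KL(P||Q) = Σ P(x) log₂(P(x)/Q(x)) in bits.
2.0031 bits

D_KL(P||Q) = Σ P(x) log₂(P(x)/Q(x))

Computing term by term:
  P(1)·log₂(P(1)/Q(1)) = 0.0114·log₂(0.0114/0.4206) = -0.05934
  P(2)·log₂(P(2)/Q(2)) = 0.0099·log₂(0.0099/0.1122) = -0.03467
  P(3)·log₂(P(3)/Q(3)) = 0.3876·log₂(0.3876/0.1693) = 0.46318
  P(4)·log₂(P(4)/Q(4)) = 0.015·log₂(0.015/0.2227) = -0.05838
  P(5)·log₂(P(5)/Q(5)) = 0.5761·log₂(0.5761/0.0752) = 1.69230

D_KL(P||Q) = -0.05934 - 0.03467 + 0.46318 - 0.05838 + 1.69230 = 2.00309 ≈ 2.0031 bits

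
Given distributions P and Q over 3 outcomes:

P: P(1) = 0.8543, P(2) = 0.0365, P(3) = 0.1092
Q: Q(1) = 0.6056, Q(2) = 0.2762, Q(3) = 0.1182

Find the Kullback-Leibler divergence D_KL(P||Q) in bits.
0.3050 bits

D_KL(P||Q) = Σ P(x) log₂(P(x)/Q(x))

Computing term by term:
  P(1)·log₂(P(1)/Q(1)) = 0.8543·log₂(0.8543/0.6056) = 0.42406
  P(2)·log₂(P(2)/Q(2)) = 0.0365·log₂(0.0365/0.2762) = -0.10657
  P(3)·log₂(P(3)/Q(3)) = 0.1092·log₂(0.1092/0.1182) = -0.01248

D_KL(P||Q) = 0.42406 - 0.10657 - 0.01248 = 0.30501 ≈ 0.3050 bits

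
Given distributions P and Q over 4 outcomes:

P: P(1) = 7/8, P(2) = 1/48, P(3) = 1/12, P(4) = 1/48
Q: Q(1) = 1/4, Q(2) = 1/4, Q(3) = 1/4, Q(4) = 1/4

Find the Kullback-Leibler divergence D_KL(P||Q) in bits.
1.3000 bits

D_KL(P||Q) = Σ P(x) log₂(P(x)/Q(x))

Computing term by term:
  P(1)·log₂(P(1)/Q(1)) = (7/8)·log₂((7/8)/(1/4)) = 1.58144
  P(2)·log₂(P(2)/Q(2)) = (1/48)·log₂((1/48)/(1/4)) = -0.07469
  P(3)·log₂(P(3)/Q(3)) = (1/12)·log₂((1/12)/(1/4)) = -0.13208
  P(4)·log₂(P(4)/Q(4)) = (1/48)·log₂((1/48)/(1/4)) = -0.07469

D_KL(P||Q) = 1.58144 - 0.07469 - 0.13208 - 0.07469 = 1.29998 ≈ 1.3000 bits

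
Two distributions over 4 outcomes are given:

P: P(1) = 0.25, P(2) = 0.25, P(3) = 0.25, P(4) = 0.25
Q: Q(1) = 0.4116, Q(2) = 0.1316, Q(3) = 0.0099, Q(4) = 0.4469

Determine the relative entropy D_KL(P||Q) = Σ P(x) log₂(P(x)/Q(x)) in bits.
1.0067 bits

D_KL(P||Q) = Σ P(x) log₂(P(x)/Q(x))

Computing term by term:
  P(1)·log₂(P(1)/Q(1)) = 0.25·log₂(0.25/0.4116) = -0.17983
  P(2)·log₂(P(2)/Q(2)) = 0.25·log₂(0.25/0.1316) = 0.23144
  P(3)·log₂(P(3)/Q(3)) = 0.25·log₂(0.25/0.0099) = 1.16459
  P(4)·log₂(P(4)/Q(4)) = 0.25·log₂(0.25/0.4469) = -0.20951

D_KL(P||Q) = -0.17983 + 0.23144 + 1.16459 - 0.20951 = 1.00669 ≈ 1.0067 bits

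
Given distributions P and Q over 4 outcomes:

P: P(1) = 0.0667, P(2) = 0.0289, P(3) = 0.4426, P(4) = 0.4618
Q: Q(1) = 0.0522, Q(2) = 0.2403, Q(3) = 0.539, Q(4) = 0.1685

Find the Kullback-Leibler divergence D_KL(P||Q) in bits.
0.4812 bits

D_KL(P||Q) = Σ P(x) log₂(P(x)/Q(x))

Computing term by term:
  P(1)·log₂(P(1)/Q(1)) = 0.0667·log₂(0.0667/0.0522) = 0.02359
  P(2)·log₂(P(2)/Q(2)) = 0.0289·log₂(0.0289/0.2403) = -0.08831
  P(3)·log₂(P(3)/Q(3)) = 0.4426·log₂(0.4426/0.539) = -0.12582
  P(4)·log₂(P(4)/Q(4)) = 0.4618·log₂(0.4618/0.1685) = 0.67170

D_KL(P||Q) = 0.02359 - 0.08831 - 0.12582 + 0.67170 = 0.48116 ≈ 0.4812 bits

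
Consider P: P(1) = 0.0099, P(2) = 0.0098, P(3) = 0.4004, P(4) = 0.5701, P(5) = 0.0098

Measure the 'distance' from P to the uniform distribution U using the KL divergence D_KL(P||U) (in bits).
1.1343 bits

U(i) = 1/5 for all i

D_KL(P||U) = Σ P(x) log₂(P(x) / (1/5))
           = Σ P(x) log₂(P(x)) + log₂(5)
           = log₂(5) - H(P)

H(P) = -Σ P(x) log₂(P(x)):
  -P(1)·log₂(P(1)) = -(0.0099)·log₂(0.0099) = 0.06592
  -P(2)·log₂(P(2)) = -(0.0098)·log₂(0.0098) = 0.06540
  -P(3)·log₂(P(3)) = -(0.4004)·log₂(0.4004) = 0.52872
  -P(4)·log₂(P(4)) = -(0.5701)·log₂(0.5701) = 0.46219
  -P(5)·log₂(P(5)) = -(0.0098)·log₂(0.0098) = 0.06540
H(P) = 0.06592 + 0.06540 + 0.52872 + 0.46219 + 0.06540 = 1.18763 bits

log₂(5) = 2.32193 bits

D_KL(P||U) = 2.32193 - 1.18763 = 1.13430 ≈ 1.1343 bits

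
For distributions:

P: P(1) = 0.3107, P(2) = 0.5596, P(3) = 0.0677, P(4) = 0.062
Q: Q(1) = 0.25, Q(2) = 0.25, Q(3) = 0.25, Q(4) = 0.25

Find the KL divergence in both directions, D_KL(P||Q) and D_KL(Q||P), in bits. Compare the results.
D_KL(P||Q) = 0.4956 bits, D_KL(Q||P) = 0.6051 bits. D_KL(Q||P) is larger than D_KL(P||Q) by 0.1095 bits; the two directions differ.

D_KL(P||Q) = Σ P(x) log₂(P(x)/Q(x))

Computing term by term:
  P(1)·log₂(P(1)/Q(1)) = 0.3107·log₂(0.3107/0.25) = 0.09743
  P(2)·log₂(P(2)/Q(2)) = 0.5596·log₂(0.5596/0.25) = 0.65052
  P(3)·log₂(P(3)/Q(3)) = 0.0677·log₂(0.0677/0.25) = -0.12759
  P(4)·log₂(P(4)/Q(4)) = 0.062·log₂(0.062/0.25) = -0.12472

D_KL(P||Q) = 0.09743 + 0.65052 - 0.12759 - 0.12472 = 0.49564 ≈ 0.4956 bits

D_KL(Q||P) = Σ Q(x) log₂(Q(x)/P(x))

Computing term by term:
  Q(1)·log₂(Q(1)/P(1)) = 0.25·log₂(0.25/0.3107) = -0.07840
  Q(2)·log₂(Q(2)/P(2)) = 0.25·log₂(0.25/0.5596) = -0.29062
  Q(3)·log₂(Q(3)/P(3)) = 0.25·log₂(0.25/0.0677) = 0.47118
  Q(4)·log₂(Q(4)/P(4)) = 0.25·log₂(0.25/0.062) = 0.50290

D_KL(Q||P) = -0.07840 - 0.29062 + 0.47118 + 0.50290 = 0.60506 ≈ 0.6051 bits

These are NOT equal (difference: 0.1095 bits). KL divergence is asymmetric: D_KL(P||Q) ≠ D_KL(Q||P) in general.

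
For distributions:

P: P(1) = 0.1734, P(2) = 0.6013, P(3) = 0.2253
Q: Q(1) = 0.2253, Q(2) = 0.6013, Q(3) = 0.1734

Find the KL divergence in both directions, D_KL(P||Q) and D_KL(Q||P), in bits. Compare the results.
D_KL(P||Q) = 0.0196 bits, D_KL(Q||P) = 0.0196 bits. The two directions give exactly the same value for this pair.

D_KL(P||Q) = Σ P(x) log₂(P(x)/Q(x))

Computing term by term:
  P(1)·log₂(P(1)/Q(1)) = 0.1734·log₂(0.1734/0.2253) = -0.06550
  P(2)·log₂(P(2)/Q(2)) = 0.6013·log₂(0.6013/0.6013) = 0.00000
  P(3)·log₂(P(3)/Q(3)) = 0.2253·log₂(0.2253/0.1734) = 0.08511

D_KL(P||Q) = -0.06550 + 0.00000 + 0.08511 = 0.01961 ≈ 0.0196 bits

D_KL(Q||P) = Σ Q(x) log₂(Q(x)/P(x))

Computing term by term:
  Q(1)·log₂(Q(1)/P(1)) = 0.2253·log₂(0.2253/0.1734) = 0.08511
  Q(2)·log₂(Q(2)/P(2)) = 0.6013·log₂(0.6013/0.6013) = 0.00000
  Q(3)·log₂(Q(3)/P(3)) = 0.1734·log₂(0.1734/0.2253) = -0.06550

D_KL(Q||P) = 0.08511 + 0.00000 - 0.06550 = 0.01961 ≈ 0.0196 bits

These ARE equal here. Q is P with outcomes relabeled (Q(1) = P(3), Q(3) = P(1)) by a relabeling that is its own inverse, so the two sums contain exactly the same terms in a different order. This is a special case — KL divergence is not symmetric in general: D_KL(P||Q) ≠ D_KL(Q||P) for most P, Q.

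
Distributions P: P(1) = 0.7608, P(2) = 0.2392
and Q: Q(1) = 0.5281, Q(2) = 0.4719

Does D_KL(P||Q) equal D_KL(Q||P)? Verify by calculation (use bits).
D_KL(P||Q) = 0.1662 bits, D_KL(Q||P) = 0.1844 bits. No — D_KL(P||Q) ≠ D_KL(Q||P) for this pair.

D_KL(P||Q) = Σ P(x) log₂(P(x)/Q(x))

Computing term by term:
  P(1)·log₂(P(1)/Q(1)) = 0.7608·log₂(0.7608/0.5281) = 0.40072
  P(2)·log₂(P(2)/Q(2)) = 0.2392·log₂(0.2392/0.4719) = -0.23448

D_KL(P||Q) = 0.40072 - 0.23448 = 0.16624 ≈ 0.1662 bits

D_KL(Q||P) = Σ Q(x) log₂(Q(x)/P(x))

Computing term by term:
  Q(1)·log₂(Q(1)/P(1)) = 0.5281·log₂(0.5281/0.7608) = -0.27815
  Q(2)·log₂(Q(2)/P(2)) = 0.4719·log₂(0.4719/0.2392) = 0.46259

D_KL(Q||P) = -0.27815 + 0.46259 = 0.18444 ≈ 0.1844 bits

These are NOT equal (difference: 0.0182 bits). KL divergence is asymmetric: D_KL(P||Q) ≠ D_KL(Q||P) in general.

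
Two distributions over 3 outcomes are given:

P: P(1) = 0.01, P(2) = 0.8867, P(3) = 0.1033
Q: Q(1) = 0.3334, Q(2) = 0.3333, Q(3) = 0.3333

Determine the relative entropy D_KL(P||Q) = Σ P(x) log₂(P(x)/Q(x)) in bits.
1.0265 bits

D_KL(P||Q) = Σ P(x) log₂(P(x)/Q(x))

Computing term by term:
  P(1)·log₂(P(1)/Q(1)) = 0.01·log₂(0.01/0.3334) = -0.05059
  P(2)·log₂(P(2)/Q(2)) = 0.8867·log₂(0.8867/0.3333) = 1.25169
  P(3)·log₂(P(3)/Q(3)) = 0.1033·log₂(0.1033/0.3333) = -0.17458

D_KL(P||Q) = -0.05059 + 1.25169 - 0.17458 = 1.02652 ≈ 1.0265 bits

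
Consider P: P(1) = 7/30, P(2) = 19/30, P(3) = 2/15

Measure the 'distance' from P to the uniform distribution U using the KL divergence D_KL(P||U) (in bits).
0.2901 bits

U(i) = 1/3 for all i

D_KL(P||U) = Σ P(x) log₂(P(x) / (1/3))
           = Σ P(x) log₂(P(x)) + log₂(3)
           = log₂(3) - H(P)

H(P) = -Σ P(x) log₂(P(x)):
  -P(1)·log₂(P(1)) = -(7/30)·log₂(7/30) = 0.48989
  -P(2)·log₂(P(2)) = -(19/30)·log₂(19/30) = 0.41734
  -P(3)·log₂(P(3)) = -(2/15)·log₂(2/15) = 0.38759
H(P) = 0.48989 + 0.41734 + 0.38759 = 1.29482 bits

log₂(3) = 1.58496 bits

D_KL(P||U) = 1.58496 - 1.29482 = 0.29014 ≈ 0.2901 bits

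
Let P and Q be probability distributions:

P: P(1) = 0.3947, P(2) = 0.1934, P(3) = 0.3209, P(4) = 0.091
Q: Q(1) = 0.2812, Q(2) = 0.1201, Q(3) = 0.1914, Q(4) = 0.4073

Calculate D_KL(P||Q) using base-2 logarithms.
0.3685 bits

D_KL(P||Q) = Σ P(x) log₂(P(x)/Q(x))

Computing term by term:
  P(1)·log₂(P(1)/Q(1)) = 0.3947·log₂(0.3947/0.2812) = 0.19307
  P(2)·log₂(P(2)/Q(2)) = 0.1934·log₂(0.1934/0.1201) = 0.13293
  P(3)·log₂(P(3)/Q(3)) = 0.3209·log₂(0.3209/0.1914) = 0.23924
  P(4)·log₂(P(4)/Q(4)) = 0.091·log₂(0.091/0.4073) = -0.19676

D_KL(P||Q) = 0.19307 + 0.13293 + 0.23924 - 0.19676 = 0.36848 ≈ 0.3685 bits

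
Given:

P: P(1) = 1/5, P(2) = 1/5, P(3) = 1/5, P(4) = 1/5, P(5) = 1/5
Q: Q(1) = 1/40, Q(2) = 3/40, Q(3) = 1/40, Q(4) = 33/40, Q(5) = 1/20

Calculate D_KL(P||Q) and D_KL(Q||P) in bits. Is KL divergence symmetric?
D_KL(P||Q) = 1.4741 bits, D_KL(Q||P) = 1.3305 bits. No, KL divergence is not symmetric.

D_KL(P||Q) = Σ P(x) log₂(P(x)/Q(x))

Computing term by term:
  P(1)·log₂(P(1)/Q(1)) = (1/5)·log₂((1/5)/(1/40)) = 0.60000
  P(2)·log₂(P(2)/Q(2)) = (1/5)·log₂((1/5)/(3/40)) = 0.28301
  P(3)·log₂(P(3)/Q(3)) = (1/5)·log₂((1/5)/(1/40)) = 0.60000
  P(4)·log₂(P(4)/Q(4)) = (1/5)·log₂((1/5)/(33/40)) = -0.40888
  P(5)·log₂(P(5)/Q(5)) = (1/5)·log₂((1/5)/(1/20)) = 0.40000

D_KL(P||Q) = 0.60000 + 0.28301 + 0.60000 - 0.40888 + 0.40000 = 1.47413 ≈ 1.4741 bits

D_KL(Q||P) = Σ Q(x) log₂(Q(x)/P(x))

Computing term by term:
  Q(1)·log₂(Q(1)/P(1)) = (1/40)·log₂((1/40)/(1/5)) = -0.07500
  Q(2)·log₂(Q(2)/P(2)) = (3/40)·log₂((3/40)/(1/5)) = -0.10613
  Q(3)·log₂(Q(3)/P(3)) = (1/40)·log₂((1/40)/(1/5)) = -0.07500
  Q(4)·log₂(Q(4)/P(4)) = (33/40)·log₂((33/40)/(1/5)) = 1.68663
  Q(5)·log₂(Q(5)/P(5)) = (1/20)·log₂((1/20)/(1/5)) = -0.10000

D_KL(Q||P) = -0.07500 - 0.10613 - 0.07500 + 1.68663 - 0.10000 = 1.33050 ≈ 1.3305 bits

These are NOT equal (difference: 0.1436 bits). KL divergence is asymmetric: D_KL(P||Q) ≠ D_KL(Q||P) in general.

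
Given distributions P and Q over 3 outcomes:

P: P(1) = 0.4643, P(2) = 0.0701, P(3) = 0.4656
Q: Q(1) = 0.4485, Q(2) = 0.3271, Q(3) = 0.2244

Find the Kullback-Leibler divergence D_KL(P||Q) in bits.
0.3577 bits

D_KL(P||Q) = Σ P(x) log₂(P(x)/Q(x))

Computing term by term:
  P(1)·log₂(P(1)/Q(1)) = 0.4643·log₂(0.4643/0.4485) = 0.02319
  P(2)·log₂(P(2)/Q(2)) = 0.0701·log₂(0.0701/0.3271) = -0.15578
  P(3)·log₂(P(3)/Q(3)) = 0.4656·log₂(0.4656/0.2244) = 0.49029

D_KL(P||Q) = 0.02319 - 0.15578 + 0.49029 = 0.35770 ≈ 0.3577 bits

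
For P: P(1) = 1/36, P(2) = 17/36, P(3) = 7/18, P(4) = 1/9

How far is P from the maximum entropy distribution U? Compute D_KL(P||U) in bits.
0.4631 bits

U(i) = 1/4 for all i

D_KL(P||U) = Σ P(x) log₂(P(x) / (1/4))
           = Σ P(x) log₂(P(x)) + log₂(4)
           = log₂(4) - H(P)

H(P) = -Σ P(x) log₂(P(x)):
  -P(1)·log₂(P(1)) = -(1/36)·log₂(1/36) = 0.14361
  -P(2)·log₂(P(2)) = -(17/36)·log₂(17/36) = 0.51116
  -P(3)·log₂(P(3)) = -(7/18)·log₂(7/18) = 0.52989
  -P(4)·log₂(P(4)) = -(1/9)·log₂(1/9) = 0.35221
H(P) = 0.14361 + 0.51116 + 0.52989 + 0.35221 = 1.53687 bits

log₂(4) = 2.00000 bits

D_KL(P||U) = 2.00000 - 1.53687 = 0.46313 ≈ 0.4631 bits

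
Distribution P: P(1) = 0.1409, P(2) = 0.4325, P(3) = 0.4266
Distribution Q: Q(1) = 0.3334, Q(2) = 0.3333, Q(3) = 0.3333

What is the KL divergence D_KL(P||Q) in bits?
0.1394 bits

D_KL(P||Q) = Σ P(x) log₂(P(x)/Q(x))

Computing term by term:
  P(1)·log₂(P(1)/Q(1)) = 0.1409·log₂(0.1409/0.3334) = -0.17508
  P(2)·log₂(P(2)/Q(2)) = 0.4325·log₂(0.4325/0.3333) = 0.16257
  P(3)·log₂(P(3)/Q(3)) = 0.4266·log₂(0.4266/0.3333) = 0.15190

D_KL(P||Q) = -0.17508 + 0.16257 + 0.15190 = 0.13939 ≈ 0.1394 bits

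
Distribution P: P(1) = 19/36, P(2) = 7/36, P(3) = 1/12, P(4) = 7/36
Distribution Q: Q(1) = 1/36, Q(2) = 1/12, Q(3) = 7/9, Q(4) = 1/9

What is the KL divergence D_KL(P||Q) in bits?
2.3681 bits

D_KL(P||Q) = Σ P(x) log₂(P(x)/Q(x))

Computing term by term:
  P(1)·log₂(P(1)/Q(1)) = (19/36)·log₂((19/36)/(1/36)) = 2.24196
  P(2)·log₂(P(2)/Q(2)) = (7/36)·log₂((7/36)/(1/12)) = 0.23769
  P(3)·log₂(P(3)/Q(3)) = (1/12)·log₂((1/12)/(7/9)) = -0.26853
  P(4)·log₂(P(4)/Q(4)) = (7/36)·log₂((7/36)/(1/9)) = 0.15699

D_KL(P||Q) = 2.24196 + 0.23769 - 0.26853 + 0.15699 = 2.36811 ≈ 2.3681 bits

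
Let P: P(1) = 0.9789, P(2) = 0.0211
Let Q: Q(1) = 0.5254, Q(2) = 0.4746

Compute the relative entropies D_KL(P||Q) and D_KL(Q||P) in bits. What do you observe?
D_KL(P||Q) = 0.7840 bits, D_KL(Q||P) = 1.6599 bits. The two directions give different values (D_KL(Q||P) exceeds D_KL(P||Q) by 0.8759 bits): KL divergence is asymmetric.

D_KL(P||Q) = Σ P(x) log₂(P(x)/Q(x))

Computing term by term:
  P(1)·log₂(P(1)/Q(1)) = 0.9789·log₂(0.9789/0.5254) = 0.87880
  P(2)·log₂(P(2)/Q(2)) = 0.0211·log₂(0.0211/0.4746) = -0.09477

D_KL(P||Q) = 0.87880 - 0.09477 = 0.78403 ≈ 0.7840 bits

D_KL(Q||P) = Σ Q(x) log₂(Q(x)/P(x))

Computing term by term:
  Q(1)·log₂(Q(1)/P(1)) = 0.5254·log₂(0.5254/0.9789) = -0.47168
  Q(2)·log₂(Q(2)/P(2)) = 0.4746·log₂(0.4746/0.0211) = 2.13162

D_KL(Q||P) = -0.47168 + 2.13162 = 1.65994 ≈ 1.6599 bits

These are NOT equal (difference: 0.8759 bits). KL divergence is asymmetric: D_KL(P||Q) ≠ D_KL(Q||P) in general.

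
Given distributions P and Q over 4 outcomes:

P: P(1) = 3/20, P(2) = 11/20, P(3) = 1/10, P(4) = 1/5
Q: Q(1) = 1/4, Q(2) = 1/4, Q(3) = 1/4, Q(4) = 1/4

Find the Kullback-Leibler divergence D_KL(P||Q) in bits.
0.3185 bits

D_KL(P||Q) = Σ P(x) log₂(P(x)/Q(x))

Computing term by term:
  P(1)·log₂(P(1)/Q(1)) = (3/20)·log₂((3/20)/(1/4)) = -0.11054
  P(2)·log₂(P(2)/Q(2)) = (11/20)·log₂((11/20)/(1/4)) = 0.62563
  P(3)·log₂(P(3)/Q(3)) = (1/10)·log₂((1/10)/(1/4)) = -0.13219
  P(4)·log₂(P(4)/Q(4)) = (1/5)·log₂((1/5)/(1/4)) = -0.06439

D_KL(P||Q) = -0.11054 + 0.62563 - 0.13219 - 0.06439 = 0.31851 ≈ 0.3185 bits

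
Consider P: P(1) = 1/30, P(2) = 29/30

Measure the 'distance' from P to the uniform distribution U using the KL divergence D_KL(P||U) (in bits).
0.7892 bits

U(i) = 1/2 for all i

D_KL(P||U) = Σ P(x) log₂(P(x) / (1/2))
           = Σ P(x) log₂(P(x)) + log₂(2)
           = log₂(2) - H(P)

H(P) = -Σ P(x) log₂(P(x)):
  -P(1)·log₂(P(1)) = -(1/30)·log₂(1/30) = 0.16356
  -P(2)·log₂(P(2)) = -(29/30)·log₂(29/30) = 0.04728
H(P) = 0.16356 + 0.04728 = 0.21084 bits

log₂(2) = 1.00000 bits

D_KL(P||U) = 1.00000 - 0.21084 = 0.78916 ≈ 0.7892 bits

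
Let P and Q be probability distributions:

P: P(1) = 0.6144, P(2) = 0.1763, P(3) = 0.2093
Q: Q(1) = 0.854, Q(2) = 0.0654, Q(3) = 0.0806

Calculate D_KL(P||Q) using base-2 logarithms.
0.2485 bits

D_KL(P||Q) = Σ P(x) log₂(P(x)/Q(x))

Computing term by term:
  P(1)·log₂(P(1)/Q(1)) = 0.6144·log₂(0.6144/0.854) = -0.29188
  P(2)·log₂(P(2)/Q(2)) = 0.1763·log₂(0.1763/0.0654) = 0.25223
  P(3)·log₂(P(3)/Q(3)) = 0.2093·log₂(0.2093/0.0806) = 0.28815

D_KL(P||Q) = -0.29188 + 0.25223 + 0.28815 = 0.24850 ≈ 0.2485 bits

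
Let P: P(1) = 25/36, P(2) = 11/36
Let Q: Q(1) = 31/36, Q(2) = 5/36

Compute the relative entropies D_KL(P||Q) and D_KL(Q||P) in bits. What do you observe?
D_KL(P||Q) = 0.1321 bits, D_KL(Q||P) = 0.1093 bits. The two directions give different values (D_KL(P||Q) exceeds D_KL(Q||P) by 0.0228 bits): KL divergence is asymmetric.

D_KL(P||Q) = Σ P(x) log₂(P(x)/Q(x))

Computing term by term:
  P(1)·log₂(P(1)/Q(1)) = (25/36)·log₂((25/36)/(31/36)) = -0.21551
  P(2)·log₂(P(2)/Q(2)) = (11/36)·log₂((11/36)/(5/36)) = 0.34757

D_KL(P||Q) = -0.21551 + 0.34757 = 0.13206 ≈ 0.1321 bits

D_KL(Q||P) = Σ Q(x) log₂(Q(x)/P(x))

Computing term by term:
  Q(1)·log₂(Q(1)/P(1)) = (31/36)·log₂((31/36)/(25/36)) = 0.26724
  Q(2)·log₂(Q(2)/P(2)) = (5/36)·log₂((5/36)/(11/36)) = -0.15799

D_KL(Q||P) = 0.26724 - 0.15799 = 0.10925 ≈ 0.1093 bits

These are NOT equal (difference: 0.0228 bits). KL divergence is asymmetric: D_KL(P||Q) ≠ D_KL(Q||P) in general.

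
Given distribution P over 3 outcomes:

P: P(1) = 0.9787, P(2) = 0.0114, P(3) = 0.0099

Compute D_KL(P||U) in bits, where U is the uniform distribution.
1.4151 bits

U(i) = 1/3 for all i

D_KL(P||U) = Σ P(x) log₂(P(x) / (1/3))
           = Σ P(x) log₂(P(x)) + log₂(3)
           = log₂(3) - H(P)

H(P) = -Σ P(x) log₂(P(x)):
  -P(1)·log₂(P(1)) = -(0.9787)·log₂(0.9787) = 0.03040
  -P(2)·log₂(P(2)) = -(0.0114)·log₂(0.0114) = 0.07358
  -P(3)·log₂(P(3)) = -(0.0099)·log₂(0.0099) = 0.06592
H(P) = 0.03040 + 0.07358 + 0.06592 = 0.16990 bits

log₂(3) = 1.58496 bits

D_KL(P||U) = 1.58496 - 0.16990 = 1.41506 ≈ 1.4151 bits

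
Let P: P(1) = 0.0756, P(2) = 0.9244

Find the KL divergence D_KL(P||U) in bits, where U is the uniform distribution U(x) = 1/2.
0.6135 bits

U(i) = 1/2 for all i

D_KL(P||U) = Σ P(x) log₂(P(x) / (1/2))
           = Σ P(x) log₂(P(x)) + log₂(2)
           = log₂(2) - H(P)

H(P) = -Σ P(x) log₂(P(x)):
  -P(1)·log₂(P(1)) = -(0.0756)·log₂(0.0756) = 0.28165
  -P(2)·log₂(P(2)) = -(0.9244)·log₂(0.9244) = 0.10484
H(P) = 0.28165 + 0.10484 = 0.38649 bits

log₂(2) = 1.00000 bits

D_KL(P||U) = 1.00000 - 0.38649 = 0.61351 ≈ 0.6135 bits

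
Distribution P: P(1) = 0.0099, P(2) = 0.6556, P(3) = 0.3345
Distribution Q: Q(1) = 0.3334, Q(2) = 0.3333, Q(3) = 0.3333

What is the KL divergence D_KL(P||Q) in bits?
0.5914 bits

D_KL(P||Q) = Σ P(x) log₂(P(x)/Q(x))

Computing term by term:
  P(1)·log₂(P(1)/Q(1)) = 0.0099·log₂(0.0099/0.3334) = -0.05023
  P(2)·log₂(P(2)/Q(2)) = 0.6556·log₂(0.6556/0.3333) = 0.63986
  P(3)·log₂(P(3)/Q(3)) = 0.3345·log₂(0.3345/0.3333) = 0.00173

D_KL(P||Q) = -0.05023 + 0.63986 + 0.00173 = 0.59136 ≈ 0.5914 bits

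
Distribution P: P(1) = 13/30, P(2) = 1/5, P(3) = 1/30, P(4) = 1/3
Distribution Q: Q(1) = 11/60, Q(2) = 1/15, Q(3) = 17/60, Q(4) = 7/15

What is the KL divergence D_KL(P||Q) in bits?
0.5900 bits

D_KL(P||Q) = Σ P(x) log₂(P(x)/Q(x))

Computing term by term:
  P(1)·log₂(P(1)/Q(1)) = (13/30)·log₂((13/30)/(11/60)) = 0.53777
  P(2)·log₂(P(2)/Q(2)) = (1/5)·log₂((1/5)/(1/15)) = 0.31699
  P(3)·log₂(P(3)/Q(3)) = (1/30)·log₂((1/30)/(17/60)) = -0.10292
  P(4)·log₂(P(4)/Q(4)) = (1/3)·log₂((1/3)/(7/15)) = -0.16181

D_KL(P||Q) = 0.53777 + 0.31699 - 0.10292 - 0.16181 = 0.59003 ≈ 0.5900 bits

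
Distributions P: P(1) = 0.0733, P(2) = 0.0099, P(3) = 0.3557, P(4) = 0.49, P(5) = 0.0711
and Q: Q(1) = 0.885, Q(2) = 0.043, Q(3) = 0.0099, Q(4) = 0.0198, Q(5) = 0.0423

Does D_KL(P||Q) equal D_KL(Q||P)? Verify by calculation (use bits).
D_KL(P||Q) = 3.8751 bits, D_KL(Q||P) = 3.0971 bits. No — D_KL(P||Q) ≠ D_KL(Q||P) for this pair.

D_KL(P||Q) = Σ P(x) log₂(P(x)/Q(x))

Computing term by term:
  P(1)·log₂(P(1)/Q(1)) = 0.0733·log₂(0.0733/0.885) = -0.26342
  P(2)·log₂(P(2)/Q(2)) = 0.0099·log₂(0.0099/0.043) = -0.02098
  P(3)·log₂(P(3)/Q(3)) = 0.3557·log₂(0.3557/0.0099) = 1.83793
  P(4)·log₂(P(4)/Q(4)) = 0.49·log₂(0.49/0.0198) = 2.26831
  P(5)·log₂(P(5)/Q(5)) = 0.0711·log₂(0.0711/0.0423) = 0.05327

D_KL(P||Q) = -0.26342 - 0.02098 + 1.83793 + 2.26831 + 0.05327 = 3.87511 ≈ 3.8751 bits

D_KL(Q||P) = Σ Q(x) log₂(Q(x)/P(x))

Computing term by term:
  Q(1)·log₂(Q(1)/P(1)) = 0.885·log₂(0.885/0.0733) = 3.18051
  Q(2)·log₂(Q(2)/P(2)) = 0.043·log₂(0.043/0.0099) = 0.09111
  Q(3)·log₂(Q(3)/P(3)) = 0.0099·log₂(0.0099/0.3557) = -0.05115
  Q(4)·log₂(Q(4)/P(4)) = 0.0198·log₂(0.0198/0.49) = -0.09166
  Q(5)·log₂(Q(5)/P(5)) = 0.0423·log₂(0.0423/0.0711) = -0.03169

D_KL(Q||P) = 3.18051 + 0.09111 - 0.05115 - 0.09166 - 0.03169 = 3.09712 ≈ 3.0971 bits

These are NOT equal (difference: 0.7780 bits). KL divergence is asymmetric: D_KL(P||Q) ≠ D_KL(Q||P) in general.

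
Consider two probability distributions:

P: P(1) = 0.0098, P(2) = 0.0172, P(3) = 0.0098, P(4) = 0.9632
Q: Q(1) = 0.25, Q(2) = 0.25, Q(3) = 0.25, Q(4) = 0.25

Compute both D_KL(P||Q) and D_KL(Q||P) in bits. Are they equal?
D_KL(P||Q) = 1.7163 bits, D_KL(Q||P) = 2.8154 bits. No, they are not equal.

D_KL(P||Q) = Σ P(x) log₂(P(x)/Q(x))

Computing term by term:
  P(1)·log₂(P(1)/Q(1)) = 0.0098·log₂(0.0098/0.25) = -0.04580
  P(2)·log₂(P(2)/Q(2)) = 0.0172·log₂(0.0172/0.25) = -0.06642
  P(3)·log₂(P(3)/Q(3)) = 0.0098·log₂(0.0098/0.25) = -0.04580
  P(4)·log₂(P(4)/Q(4)) = 0.9632·log₂(0.9632/0.25) = 1.87430

D_KL(P||Q) = -0.04580 - 0.06642 - 0.04580 + 1.87430 = 1.71628 ≈ 1.7163 bits

D_KL(Q||P) = Σ Q(x) log₂(Q(x)/P(x))

Computing term by term:
  Q(1)·log₂(Q(1)/P(1)) = 0.25·log₂(0.25/0.0098) = 1.16825
  Q(2)·log₂(Q(2)/P(2)) = 0.25·log₂(0.25/0.0172) = 0.96536
  Q(3)·log₂(Q(3)/P(3)) = 0.25·log₂(0.25/0.0098) = 1.16825
  Q(4)·log₂(Q(4)/P(4)) = 0.25·log₂(0.25/0.9632) = -0.48648

D_KL(Q||P) = 1.16825 + 0.96536 + 1.16825 - 0.48648 = 2.81538 ≈ 2.8154 bits

These are NOT equal (difference: 1.0991 bits). KL divergence is asymmetric: D_KL(P||Q) ≠ D_KL(Q||P) in general.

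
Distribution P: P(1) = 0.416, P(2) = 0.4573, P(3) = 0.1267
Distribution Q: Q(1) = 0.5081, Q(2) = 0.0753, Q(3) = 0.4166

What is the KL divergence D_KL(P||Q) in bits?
0.8525 bits

D_KL(P||Q) = Σ P(x) log₂(P(x)/Q(x))

Computing term by term:
  P(1)·log₂(P(1)/Q(1)) = 0.416·log₂(0.416/0.5081) = -0.12003
  P(2)·log₂(P(2)/Q(2)) = 0.4573·log₂(0.4573/0.0753) = 1.19009
  P(3)·log₂(P(3)/Q(3)) = 0.1267·log₂(0.1267/0.4166) = -0.21758

D_KL(P||Q) = -0.12003 + 1.19009 - 0.21758 = 0.85248 ≈ 0.8525 bits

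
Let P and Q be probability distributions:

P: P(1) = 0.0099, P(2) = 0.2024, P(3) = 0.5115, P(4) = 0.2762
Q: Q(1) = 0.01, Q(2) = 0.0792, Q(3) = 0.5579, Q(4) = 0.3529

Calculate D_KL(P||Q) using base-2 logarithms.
0.1121 bits

D_KL(P||Q) = Σ P(x) log₂(P(x)/Q(x))

Computing term by term:
  P(1)·log₂(P(1)/Q(1)) = 0.0099·log₂(0.0099/0.01) = -0.00014
  P(2)·log₂(P(2)/Q(2)) = 0.2024·log₂(0.2024/0.0792) = 0.27398
  P(3)·log₂(P(3)/Q(3)) = 0.5115·log₂(0.5115/0.5579) = -0.06408
  P(4)·log₂(P(4)/Q(4)) = 0.2762·log₂(0.2762/0.3529) = -0.09765

D_KL(P||Q) = -0.00014 + 0.27398 - 0.06408 - 0.09765 = 0.11211 ≈ 0.1121 bits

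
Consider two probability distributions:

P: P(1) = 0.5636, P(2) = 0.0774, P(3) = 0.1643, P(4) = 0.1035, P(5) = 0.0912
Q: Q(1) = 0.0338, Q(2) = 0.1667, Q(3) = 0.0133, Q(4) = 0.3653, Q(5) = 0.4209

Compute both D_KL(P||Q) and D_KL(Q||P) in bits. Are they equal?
D_KL(P||Q) = 2.4087 bits, D_KL(Q||P) = 1.5924 bits. No, they are not equal.

D_KL(P||Q) = Σ P(x) log₂(P(x)/Q(x))

Computing term by term:
  P(1)·log₂(P(1)/Q(1)) = 0.5636·log₂(0.5636/0.0338) = 2.28798
  P(2)·log₂(P(2)/Q(2)) = 0.0774·log₂(0.0774/0.1667) = -0.08567
  P(3)·log₂(P(3)/Q(3)) = 0.1643·log₂(0.1643/0.0133) = 0.59589
  P(4)·log₂(P(4)/Q(4)) = 0.1035·log₂(0.1035/0.3653) = -0.18831
  P(5)·log₂(P(5)/Q(5)) = 0.0912·log₂(0.0912/0.4209) = -0.20122

D_KL(P||Q) = 2.28798 - 0.08567 + 0.59589 - 0.18831 - 0.20122 = 2.40867 ≈ 2.4087 bits

D_KL(Q||P) = Σ Q(x) log₂(Q(x)/P(x))

Computing term by term:
  Q(1)·log₂(Q(1)/P(1)) = 0.0338·log₂(0.0338/0.5636) = -0.13721
  Q(2)·log₂(Q(2)/P(2)) = 0.1667·log₂(0.1667/0.0774) = 0.18451
  Q(3)·log₂(Q(3)/P(3)) = 0.0133·log₂(0.0133/0.1643) = -0.04824
  Q(4)·log₂(Q(4)/P(4)) = 0.3653·log₂(0.3653/0.1035) = 0.66465
  Q(5)·log₂(Q(5)/P(5)) = 0.4209·log₂(0.4209/0.0912) = 0.92866

D_KL(Q||P) = -0.13721 + 0.18451 - 0.04824 + 0.66465 + 0.92866 = 1.59237 ≈ 1.5924 bits

These are NOT equal (difference: 0.8163 bits). KL divergence is asymmetric: D_KL(P||Q) ≠ D_KL(Q||P) in general.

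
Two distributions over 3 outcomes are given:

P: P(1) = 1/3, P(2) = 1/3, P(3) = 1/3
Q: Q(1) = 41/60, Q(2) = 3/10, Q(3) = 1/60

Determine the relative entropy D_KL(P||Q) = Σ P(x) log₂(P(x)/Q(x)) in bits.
1.1461 bits

D_KL(P||Q) = Σ P(x) log₂(P(x)/Q(x))

Computing term by term:
  P(1)·log₂(P(1)/Q(1)) = (1/3)·log₂((1/3)/(41/60)) = -0.34521
  P(2)·log₂(P(2)/Q(2)) = (1/3)·log₂((1/3)/(3/10)) = 0.05067
  P(3)·log₂(P(3)/Q(3)) = (1/3)·log₂((1/3)/(1/60)) = 1.44064

D_KL(P||Q) = -0.34521 + 0.05067 + 1.44064 = 1.14610 ≈ 1.1461 bits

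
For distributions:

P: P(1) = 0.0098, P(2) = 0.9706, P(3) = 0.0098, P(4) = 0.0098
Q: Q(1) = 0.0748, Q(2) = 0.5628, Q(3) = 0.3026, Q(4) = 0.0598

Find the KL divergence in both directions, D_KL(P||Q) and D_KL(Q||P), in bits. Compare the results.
D_KL(P||Q) = 0.6603 bits, D_KL(Q||P) = 1.4303 bits. D_KL(Q||P) is larger than D_KL(P||Q) by 0.7700 bits; the two directions differ.

D_KL(P||Q) = Σ P(x) log₂(P(x)/Q(x))

Computing term by term:
  P(1)·log₂(P(1)/Q(1)) = 0.0098·log₂(0.0098/0.0748) = -0.02874
  P(2)·log₂(P(2)/Q(2)) = 0.9706·log₂(0.9706/0.5628) = 0.76314
  P(3)·log₂(P(3)/Q(3)) = 0.0098·log₂(0.0098/0.3026) = -0.04850
  P(4)·log₂(P(4)/Q(4)) = 0.0098·log₂(0.0098/0.0598) = -0.02557

D_KL(P||Q) = -0.02874 + 0.76314 - 0.04850 - 0.02557 = 0.66033 ≈ 0.6603 bits

D_KL(Q||P) = Σ Q(x) log₂(Q(x)/P(x))

Computing term by term:
  Q(1)·log₂(Q(1)/P(1)) = 0.0748·log₂(0.0748/0.0098) = 0.21933
  Q(2)·log₂(Q(2)/P(2)) = 0.5628·log₂(0.5628/0.9706) = -0.44250
  Q(3)·log₂(Q(3)/P(3)) = 0.3026·log₂(0.3026/0.0098) = 1.49741
  Q(4)·log₂(Q(4)/P(4)) = 0.0598·log₂(0.0598/0.0098) = 0.15604

D_KL(Q||P) = 0.21933 - 0.44250 + 1.49741 + 0.15604 = 1.43028 ≈ 1.4303 bits

These are NOT equal (difference: 0.7700 bits). KL divergence is asymmetric: D_KL(P||Q) ≠ D_KL(Q||P) in general.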